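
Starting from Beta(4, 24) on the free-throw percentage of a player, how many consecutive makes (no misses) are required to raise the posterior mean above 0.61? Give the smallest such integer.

k = 34

After k makes and 0 misses the posterior is Beta(4+k, 24), with mean (4+k)/(4+24+k).
Set (4+k)/(28+k) > 0.61 and solve: k > (0.61·28 − 4)/(1 − 0.61) = 33.538.
The smallest integer exceeding 33.538 is 34, and checking k=34: (38)/(62) = 0.6129 > 0.61.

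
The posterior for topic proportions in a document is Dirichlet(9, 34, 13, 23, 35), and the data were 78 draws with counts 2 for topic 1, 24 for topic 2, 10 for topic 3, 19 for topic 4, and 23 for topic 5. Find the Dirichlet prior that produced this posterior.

For a Dirichlet(α) prior with multinomial counts c, the posterior is Dirichlet(α + c) componentwise.
Subtract each count from the matching posterior parameter: 9−2=7, 34−24=10, 13−10=3, 23−19=4, 35−23=12.

Dirichlet(7, 10, 3, 4, 12)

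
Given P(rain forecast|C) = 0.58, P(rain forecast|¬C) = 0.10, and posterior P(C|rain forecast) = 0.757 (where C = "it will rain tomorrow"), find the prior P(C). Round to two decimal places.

In odds form, posterior odds = prior odds × likelihood ratio, so prior odds = posterior odds ÷ LR.
Posterior odds = 0.757/(1−0.757) = 3.1152. LR = 0.58/0.10 = 5.8000.
Prior odds = 3.1152/5.8000 = 0.5371, so P(C) = 0.5371/(1+0.5371) ≈ 0.35.

P(C) = 0.35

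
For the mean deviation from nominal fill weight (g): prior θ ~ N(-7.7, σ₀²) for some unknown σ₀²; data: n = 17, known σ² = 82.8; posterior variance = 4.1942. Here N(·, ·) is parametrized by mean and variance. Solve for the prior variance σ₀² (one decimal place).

For the Normal–Normal model with known σ², precisions add: τ_n = τ₀ + n/σ².
So 1/σ₀² = 1/4.1942 − 17/82.8 = 0.238424 − 0.205314 = 0.033110.
Hence σ₀² = 1/0.033110 ≈ 30.2.

σ₀² = 30.2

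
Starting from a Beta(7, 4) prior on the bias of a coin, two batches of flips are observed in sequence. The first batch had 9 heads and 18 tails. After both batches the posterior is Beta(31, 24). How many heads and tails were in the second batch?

Because Beta–binomial updating is additive in the counts, the combined data contributed (α_post−α_prior, β_post−β_prior) successes and failures.
Total across both batches: 31−7=24 heads, 24−4=20 tails.
Subtract the first batch: 24−9=15 heads and 20−18=2 tails.

15 heads and 2 tails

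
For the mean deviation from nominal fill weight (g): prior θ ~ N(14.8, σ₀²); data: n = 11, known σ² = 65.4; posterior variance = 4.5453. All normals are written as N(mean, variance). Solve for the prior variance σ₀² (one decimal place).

σ₀² = 19.3

Posterior precision equals prior precision plus data precision: 1/σ_n² = 1/σ₀² + n/σ².
So 1/σ₀² = 1/4.5453 − 11/65.4 = 0.220007 − 0.168196 = 0.051811.
Hence σ₀² = 1/0.051811 ≈ 19.3.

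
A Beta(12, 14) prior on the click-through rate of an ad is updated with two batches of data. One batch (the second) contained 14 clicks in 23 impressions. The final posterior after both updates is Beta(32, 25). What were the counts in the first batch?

6 clicks and 2 non-clicks

Sequential conjugate updates are equivalent to a single update on the pooled data, so total successes = posterior α − prior α and total failures = posterior β − prior β.
Total across both batches: 32−12=20 clicks, 25−14=11 non-clicks.
Subtract the second batch: 20−14=6 clicks and 11−9=2 non-clicks.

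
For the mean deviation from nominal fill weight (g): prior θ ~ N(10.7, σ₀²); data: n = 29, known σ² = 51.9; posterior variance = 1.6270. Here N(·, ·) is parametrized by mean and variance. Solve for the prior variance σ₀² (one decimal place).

σ₀² = 17.9

For the Normal–Normal model with known σ², precisions add: τ_n = τ₀ + n/σ².
So 1/σ₀² = 1/1.6270 − 29/51.9 = 0.614628 − 0.558767 = 0.055861.
Hence σ₀² = 1/0.055861 ≈ 17.9.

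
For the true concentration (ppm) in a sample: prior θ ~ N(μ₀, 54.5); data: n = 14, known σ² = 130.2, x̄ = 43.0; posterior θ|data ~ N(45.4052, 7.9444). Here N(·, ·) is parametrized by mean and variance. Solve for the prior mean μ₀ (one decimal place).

The posterior mean is a precision-weighted average: μ_n = (τ₀μ₀ + τ_data·x̄)/(τ₀+τ_data), with τ₀=1/σ₀² and τ_data=n/σ².
Here τ₀ = 1/54.5 = 0.018349 and τ_data = 14/130.2 = 0.107527, so τ_n = 0.125876.
Rearranging for μ₀: μ₀ = (μ_n·τ_n − τ_data·x̄)/τ₀ = (45.4052·0.125876 − 0.107527·43.0) / 0.018349 = 1.091764/0.018349 ≈ 59.5.

μ₀ = 59.5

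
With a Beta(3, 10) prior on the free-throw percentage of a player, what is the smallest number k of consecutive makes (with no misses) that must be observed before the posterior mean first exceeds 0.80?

After k makes and 0 misses the posterior is Beta(3+k, 10), with mean (3+k)/(3+10+k).
Set (3+k)/(13+k) > 0.80 and solve: k > (0.80·13 − 3)/(1 − 0.80) = 37.000.
The smallest integer exceeding 37.000 is 38, and checking k=38: (41)/(51) = 0.8039 > 0.80.

k = 38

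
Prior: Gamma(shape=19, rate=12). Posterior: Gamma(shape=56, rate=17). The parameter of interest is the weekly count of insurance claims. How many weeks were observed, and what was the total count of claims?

n = 5 weeks with total 37 claims

A Gamma(α, β) prior (rate parametrization) on a Poisson rate with n observations summing to S gives posterior Gamma(α+S, β+n).
Matching: Σxᵢ = 56 − 19 = 37 and n = 17 − 12 = 5.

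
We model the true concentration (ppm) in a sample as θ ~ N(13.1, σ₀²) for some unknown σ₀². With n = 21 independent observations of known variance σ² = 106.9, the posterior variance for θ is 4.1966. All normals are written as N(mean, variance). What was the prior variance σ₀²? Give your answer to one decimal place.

σ₀² = 23.9

Posterior precision equals prior precision plus data precision: 1/σ_n² = 1/σ₀² + n/σ².
So 1/σ₀² = 1/4.1966 − 21/106.9 = 0.238288 − 0.196445 = 0.041843.
Hence σ₀² = 1/0.041843 ≈ 23.9.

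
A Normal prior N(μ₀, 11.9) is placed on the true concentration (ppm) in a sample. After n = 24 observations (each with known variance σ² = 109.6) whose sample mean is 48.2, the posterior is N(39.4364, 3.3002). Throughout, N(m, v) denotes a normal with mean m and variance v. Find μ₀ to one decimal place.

μ₀ = 16.6

The posterior mean is a precision-weighted average: μ_n = (τ₀μ₀ + τ_data·x̄)/(τ₀+τ_data), with τ₀=1/σ₀² and τ_data=n/σ².
Here τ₀ = 1/11.9 = 0.084034 and τ_data = 24/109.6 = 0.218978, so τ_n = 0.303012.
Rearranging for μ₀: μ₀ = (μ_n·τ_n − τ_data·x̄)/τ₀ = (39.4364·0.303012 − 0.218978·48.2) / 0.084034 = 1.394963/0.084034 ≈ 16.6.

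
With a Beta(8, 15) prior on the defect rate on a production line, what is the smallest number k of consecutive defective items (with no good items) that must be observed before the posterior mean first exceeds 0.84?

After k defective items and 0 good items the posterior is Beta(8+k, 15), with mean (8+k)/(8+15+k).
Set (8+k)/(23+k) > 0.84 and solve: k > (0.84·23 − 8)/(1 − 0.84) = 70.750.
The smallest integer exceeding 70.750 is 71, and checking k=71: (79)/(94) = 0.8404 > 0.84.

k = 71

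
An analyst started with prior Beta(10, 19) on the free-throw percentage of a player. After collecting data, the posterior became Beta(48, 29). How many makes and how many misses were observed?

38 makes and 10 misses

Under Beta–binomial conjugacy the posterior parameters are (α+s, β+f).
So s = 48 − 10 = 38 and f = 29 − 19 = 10.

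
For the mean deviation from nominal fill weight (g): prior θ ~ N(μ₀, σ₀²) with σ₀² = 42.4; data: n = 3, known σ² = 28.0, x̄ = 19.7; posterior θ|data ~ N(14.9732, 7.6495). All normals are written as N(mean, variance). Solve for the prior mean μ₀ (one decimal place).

μ₀ = -6.5

With known observation variance, the Normal–Normal posterior has precision τ_n = τ₀ + n/σ² and mean μ_n = (τ₀μ₀ + (n/σ²)x̄)/τ_n.
Here τ₀ = 1/42.4 = 0.023585 and τ_data = 3/28.0 = 0.107143, so τ_n = 0.130728.
Rearranging for μ₀: μ₀ = (μ_n·τ_n − τ_data·x̄)/τ₀ = (14.9732·0.130728 − 0.107143·19.7) / 0.023585 = -0.153301/0.023585 ≈ -6.5.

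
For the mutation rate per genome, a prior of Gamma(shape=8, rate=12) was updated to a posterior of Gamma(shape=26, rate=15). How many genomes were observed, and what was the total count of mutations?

A Gamma(α, β) prior (rate parametrization) on a Poisson rate with n observations summing to S gives posterior Gamma(α+S, β+n).
Matching: Σxᵢ = 26 − 8 = 18 and n = 15 − 12 = 3.

n = 3 genomes with total 18 mutations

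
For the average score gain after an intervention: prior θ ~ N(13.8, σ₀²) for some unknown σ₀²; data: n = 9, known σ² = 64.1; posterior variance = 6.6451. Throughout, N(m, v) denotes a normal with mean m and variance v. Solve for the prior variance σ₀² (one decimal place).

Posterior precision equals prior precision plus data precision: 1/σ_n² = 1/σ₀² + n/σ².
So 1/σ₀² = 1/6.6451 − 9/64.1 = 0.150487 − 0.140406 = 0.010081.
Hence σ₀² = 1/0.010081 ≈ 99.2.

σ₀² = 99.2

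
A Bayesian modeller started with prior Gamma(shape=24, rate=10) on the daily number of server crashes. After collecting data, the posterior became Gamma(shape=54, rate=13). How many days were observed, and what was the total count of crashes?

n = 3 days with total 30 crashes

A Gamma(α, β) prior (rate parametrization) on a Poisson rate with n observations summing to S gives posterior Gamma(α+S, β+n).
Matching: Σxᵢ = 54 − 24 = 30 and n = 13 − 10 = 3.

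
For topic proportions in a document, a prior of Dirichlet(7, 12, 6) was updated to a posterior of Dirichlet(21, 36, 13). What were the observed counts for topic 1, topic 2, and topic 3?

counts (14, 24, 7)

For a Dirichlet(α) prior with multinomial counts c, the posterior is Dirichlet(α + c) componentwise.
Counts are posterior − prior componentwise: 21−7=14, 36−12=24, 13−6=7.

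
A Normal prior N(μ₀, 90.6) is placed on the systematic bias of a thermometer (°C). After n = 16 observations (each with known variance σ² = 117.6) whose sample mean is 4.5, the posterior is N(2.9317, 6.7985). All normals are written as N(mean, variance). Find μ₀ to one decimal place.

μ₀ = -16.4

With known observation variance, the Normal–Normal posterior has precision τ_n = τ₀ + n/σ² and mean μ_n = (τ₀μ₀ + (n/σ²)x̄)/τ_n.
Here τ₀ = 1/90.6 = 0.011038 and τ_data = 16/117.6 = 0.136054, so τ_n = 0.147092.
Rearranging for μ₀: μ₀ = (μ_n·τ_n − τ_data·x̄)/τ₀ = (2.9317·0.147092 − 0.136054·4.5) / 0.011038 = -0.181013/0.011038 ≈ -16.4.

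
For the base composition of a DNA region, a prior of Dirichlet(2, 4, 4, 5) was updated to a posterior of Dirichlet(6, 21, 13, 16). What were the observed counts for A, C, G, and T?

counts (4, 17, 9, 11)

For a Dirichlet(α) prior with multinomial counts c, the posterior is Dirichlet(α + c) componentwise.
Counts are posterior − prior componentwise: 6−2=4, 21−4=17, 13−4=9, 16−5=11.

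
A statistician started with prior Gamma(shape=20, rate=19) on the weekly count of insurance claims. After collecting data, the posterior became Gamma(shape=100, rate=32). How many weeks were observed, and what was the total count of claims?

n = 13 weeks with total 80 claims

Gamma–Poisson conjugacy: posterior shape = α + Σxᵢ, posterior rate = β + n.
Matching: Σxᵢ = 100 − 20 = 80 and n = 32 − 19 = 13.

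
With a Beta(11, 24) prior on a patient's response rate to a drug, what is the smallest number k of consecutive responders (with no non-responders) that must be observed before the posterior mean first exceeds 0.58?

After k responders and 0 non-responders the posterior is Beta(11+k, 24), with mean (11+k)/(11+24+k).
Set (11+k)/(35+k) > 0.58 and solve: k > (0.58·35 − 11)/(1 − 0.58) = 22.143.
The smallest integer exceeding 22.143 is 23, and checking k=23: (34)/(58) = 0.5862 > 0.58.

k = 23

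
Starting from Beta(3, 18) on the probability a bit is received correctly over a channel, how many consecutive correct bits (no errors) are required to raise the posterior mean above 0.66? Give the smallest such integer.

After k correct bits and 0 errors the posterior is Beta(3+k, 18), with mean (3+k)/(3+18+k).
Set (3+k)/(21+k) > 0.66 and solve: k > (0.66·21 − 3)/(1 − 0.66) = 31.941.
The smallest integer exceeding 31.941 is 32.

k = 32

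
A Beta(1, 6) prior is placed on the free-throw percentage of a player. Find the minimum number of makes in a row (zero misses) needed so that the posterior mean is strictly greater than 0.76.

k = 19

After k makes and 0 misses the posterior is Beta(1+k, 6), with mean (1+k)/(1+6+k).
Set (1+k)/(7+k) > 0.76 and solve: k > (0.76·7 − 1)/(1 − 0.76) = 18.000.
The smallest integer exceeding 18.000 is 19, and checking k=19: (20)/(26) = 0.7692 > 0.76.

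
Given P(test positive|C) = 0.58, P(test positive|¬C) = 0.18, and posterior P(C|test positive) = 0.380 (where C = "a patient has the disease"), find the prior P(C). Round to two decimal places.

In odds form, posterior odds = prior odds × likelihood ratio, so prior odds = posterior odds ÷ LR.
Posterior odds = 0.380/(1−0.380) = 0.6129. LR = 0.58/0.18 = 3.2222.
Prior odds = 0.6129/3.2222 = 0.1902, so P(C) = 0.1902/(1+0.1902) ≈ 0.16.

P(C) = 0.16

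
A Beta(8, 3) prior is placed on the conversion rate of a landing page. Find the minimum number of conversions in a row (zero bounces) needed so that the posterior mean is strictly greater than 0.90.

After k conversions and 0 bounces the posterior is Beta(8+k, 3), with mean (8+k)/(8+3+k).
Set (8+k)/(11+k) > 0.90 and solve: k > (0.90·11 − 8)/(1 − 0.90) = 19.000.
The smallest integer exceeding 19.000 is 20.

k = 20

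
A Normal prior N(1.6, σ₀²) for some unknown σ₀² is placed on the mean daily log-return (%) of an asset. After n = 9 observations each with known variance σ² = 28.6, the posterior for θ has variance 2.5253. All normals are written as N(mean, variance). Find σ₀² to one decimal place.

σ₀² = 12.3

For the Normal–Normal model with known σ², precisions add: τ_n = τ₀ + n/σ².
So 1/σ₀² = 1/2.5253 − 9/28.6 = 0.395993 − 0.314685 = 0.081308.
Hence σ₀² = 1/0.081308 ≈ 12.3.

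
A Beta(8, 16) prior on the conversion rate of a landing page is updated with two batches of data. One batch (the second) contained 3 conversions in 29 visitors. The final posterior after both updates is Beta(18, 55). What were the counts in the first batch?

Because Beta–binomial updating is additive in the counts, the combined data contributed (α_post−α_prior, β_post−β_prior) successes and failures.
Total across both batches: 18−8=10 conversions, 55−16=39 bounces.
Subtract the second batch: 10−3=7 conversions and 39−26=13 bounces.

7 conversions and 13 bounces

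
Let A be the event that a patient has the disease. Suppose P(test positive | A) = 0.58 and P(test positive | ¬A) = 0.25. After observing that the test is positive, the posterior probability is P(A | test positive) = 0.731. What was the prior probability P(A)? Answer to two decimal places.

P(A) = 0.54

In odds form, posterior odds = prior odds × likelihood ratio, so prior odds = posterior odds ÷ LR.
Posterior odds = 0.731/(1−0.731) = 2.7175. LR = 0.58/0.25 = 2.3200.
Prior odds = 2.7175/2.3200 = 1.1713, so P(A) = 1.1713/(1+1.1713) ≈ 0.54.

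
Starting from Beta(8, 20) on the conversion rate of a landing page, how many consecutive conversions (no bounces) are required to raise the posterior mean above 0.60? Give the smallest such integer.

After k conversions and 0 bounces the posterior is Beta(8+k, 20), with mean (8+k)/(8+20+k).
Set (8+k)/(28+k) > 0.60 and solve: k > (0.60·28 − 8)/(1 − 0.60) = 22.000.
The smallest integer exceeding 22.000 is 23, and checking k=23: (31)/(51) = 0.6078 > 0.60.

k = 23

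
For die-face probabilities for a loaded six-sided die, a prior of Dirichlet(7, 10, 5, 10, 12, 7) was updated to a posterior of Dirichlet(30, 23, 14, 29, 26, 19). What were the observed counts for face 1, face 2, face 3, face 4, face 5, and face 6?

For a Dirichlet(α) prior with multinomial counts c, the posterior is Dirichlet(α + c) componentwise.
Counts are posterior − prior componentwise: 30−7=23, 23−10=13, 14−5=9, 29−10=19, 26−12=14, 19−7=12.

counts (23, 13, 9, 19, 14, 12)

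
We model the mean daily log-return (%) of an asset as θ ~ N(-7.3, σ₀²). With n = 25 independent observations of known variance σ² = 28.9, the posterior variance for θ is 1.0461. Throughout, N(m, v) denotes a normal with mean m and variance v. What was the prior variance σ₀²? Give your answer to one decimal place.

Posterior precision equals prior precision plus data precision: 1/σ_n² = 1/σ₀² + n/σ².
So 1/σ₀² = 1/1.0461 − 25/28.9 = 0.955932 − 0.865052 = 0.090880.
Hence σ₀² = 1/0.090880 ≈ 11.0.

σ₀² = 11.0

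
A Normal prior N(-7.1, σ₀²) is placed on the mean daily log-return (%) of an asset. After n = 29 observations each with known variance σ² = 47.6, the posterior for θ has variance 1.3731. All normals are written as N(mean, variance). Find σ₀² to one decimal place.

σ₀² = 8.4

Posterior precision equals prior precision plus data precision: 1/σ_n² = 1/σ₀² + n/σ².
So 1/σ₀² = 1/1.3731 − 29/47.6 = 0.728279 − 0.609244 = 0.119035.
Hence σ₀² = 1/0.119035 ≈ 8.4.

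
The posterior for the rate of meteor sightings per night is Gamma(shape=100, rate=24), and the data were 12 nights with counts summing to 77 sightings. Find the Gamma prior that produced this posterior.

A Gamma(α, β) prior (rate parametrization) on a Poisson rate with n observations summing to S gives posterior Gamma(α+S, β+n).
So α = 100 − 77 = 23 and β = 24 − 12 = 12.

Gamma(shape=23, rate=12)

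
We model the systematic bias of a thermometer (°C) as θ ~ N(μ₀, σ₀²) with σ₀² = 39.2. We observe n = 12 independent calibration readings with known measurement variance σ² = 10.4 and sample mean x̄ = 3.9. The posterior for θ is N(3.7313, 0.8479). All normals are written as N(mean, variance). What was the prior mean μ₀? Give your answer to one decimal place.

With known observation variance, the Normal–Normal posterior has precision τ_n = τ₀ + n/σ² and mean μ_n = (τ₀μ₀ + (n/σ²)x̄)/τ_n.
Here τ₀ = 1/39.2 = 0.025510 and τ_data = 12/10.4 = 1.153846, so τ_n = 1.179356.
Rearranging for μ₀: μ₀ = (μ_n·τ_n − τ_data·x̄)/τ₀ = (3.7313·1.179356 − 1.153846·3.9) / 0.025510 = -0.099468/0.025510 ≈ -3.9.

μ₀ = -3.9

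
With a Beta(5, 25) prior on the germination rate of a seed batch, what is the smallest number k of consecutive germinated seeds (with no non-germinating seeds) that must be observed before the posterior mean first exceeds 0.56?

After k germinated seeds and 0 non-germinating seeds the posterior is Beta(5+k, 25), with mean (5+k)/(5+25+k).
Set (5+k)/(30+k) > 0.56 and solve: k > (0.56·30 − 5)/(1 − 0.56) = 26.818.
The smallest integer exceeding 26.818 is 27, and checking k=27: (32)/(57) = 0.5614 > 0.56.

k = 27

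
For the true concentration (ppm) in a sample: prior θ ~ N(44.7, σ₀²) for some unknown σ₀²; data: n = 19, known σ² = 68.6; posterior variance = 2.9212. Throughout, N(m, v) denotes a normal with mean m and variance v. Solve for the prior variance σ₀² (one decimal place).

σ₀² = 15.3

Posterior precision equals prior precision plus data precision: 1/σ_n² = 1/σ₀² + n/σ².
So 1/σ₀² = 1/2.9212 − 19/68.6 = 0.342325 − 0.276968 = 0.065357.
Hence σ₀² = 1/0.065357 ≈ 15.3.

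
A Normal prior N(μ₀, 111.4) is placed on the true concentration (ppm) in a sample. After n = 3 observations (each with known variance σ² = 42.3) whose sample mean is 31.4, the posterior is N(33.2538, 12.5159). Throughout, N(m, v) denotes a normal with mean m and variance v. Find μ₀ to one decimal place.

With known observation variance, the Normal–Normal posterior has precision τ_n = τ₀ + n/σ² and mean μ_n = (τ₀μ₀ + (n/σ²)x̄)/τ_n.
Here τ₀ = 1/111.4 = 0.008977 and τ_data = 3/42.3 = 0.070922, so τ_n = 0.079899.
Rearranging for μ₀: μ₀ = (μ_n·τ_n − τ_data·x̄)/τ₀ = (33.2538·0.079899 − 0.070922·31.4) / 0.008977 = 0.429995/0.008977 ≈ 47.9.

μ₀ = 47.9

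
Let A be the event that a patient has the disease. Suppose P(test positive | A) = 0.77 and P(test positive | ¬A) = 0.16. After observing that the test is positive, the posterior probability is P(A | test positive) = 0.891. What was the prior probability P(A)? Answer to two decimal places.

P(A) = 0.63

Bayes' rule in odds form gives O(A|E) = O(A)·[P(E|A)/P(E|¬A)], hence O(A) = O(A|E)/LR.
Posterior odds = 0.891/(1−0.891) = 8.1743. LR = 0.77/0.16 = 4.8125.
Prior odds = 8.1743/4.8125 = 1.6986, so P(A) = 1.6986/(1+1.6986) ≈ 0.63.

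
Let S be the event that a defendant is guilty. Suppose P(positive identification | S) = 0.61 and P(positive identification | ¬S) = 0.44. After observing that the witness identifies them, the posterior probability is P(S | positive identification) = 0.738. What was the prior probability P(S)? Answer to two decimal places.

P(S) = 0.67

Bayes' rule in odds form gives O(S|E) = O(S)·[P(E|S)/P(E|¬S)], hence O(S) = O(S|E)/LR.
Posterior odds = 0.738/(1−0.738) = 2.8168. LR = 0.61/0.44 = 1.3864.
Prior odds = 2.8168/1.3864 = 2.0317, so P(S) = 2.0317/(1+2.0317) ≈ 0.67.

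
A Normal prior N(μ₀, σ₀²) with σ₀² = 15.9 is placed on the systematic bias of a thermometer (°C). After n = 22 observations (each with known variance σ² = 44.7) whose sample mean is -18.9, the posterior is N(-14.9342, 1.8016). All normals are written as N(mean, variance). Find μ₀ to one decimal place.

μ₀ = 16.1

With known observation variance, the Normal–Normal posterior has precision τ_n = τ₀ + n/σ² and mean μ_n = (τ₀μ₀ + (n/σ²)x̄)/τ_n.
Here τ₀ = 1/15.9 = 0.062893 and τ_data = 22/44.7 = 0.492170, so τ_n = 0.555063.
Rearranging for μ₀: μ₀ = (μ_n·τ_n − τ_data·x̄)/τ₀ = (-14.9342·0.555063 − 0.492170·-18.9) / 0.062893 = 1.012591/0.062893 ≈ 16.1.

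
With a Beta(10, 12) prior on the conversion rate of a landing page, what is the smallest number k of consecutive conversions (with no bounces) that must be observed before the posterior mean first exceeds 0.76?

After k conversions and 0 bounces the posterior is Beta(10+k, 12), with mean (10+k)/(10+12+k).
Set (10+k)/(22+k) > 0.76 and solve: k > (0.76·22 − 10)/(1 − 0.76) = 28.000.
The smallest integer exceeding 28.000 is 29, and checking k=29: (39)/(51) = 0.7647 > 0.76.

k = 29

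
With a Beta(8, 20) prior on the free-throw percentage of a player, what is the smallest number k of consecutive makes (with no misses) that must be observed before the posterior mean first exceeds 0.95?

After k makes and 0 misses the posterior is Beta(8+k, 20), with mean (8+k)/(8+20+k).
Set (8+k)/(28+k) > 0.95 and solve: k > (0.95·28 − 8)/(1 − 0.95) = 372.000.
The smallest integer exceeding 372.000 is 373.

k = 373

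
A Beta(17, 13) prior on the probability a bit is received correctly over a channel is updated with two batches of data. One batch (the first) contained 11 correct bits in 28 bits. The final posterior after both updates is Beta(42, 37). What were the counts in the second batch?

14 correct bits and 7 errors

Because Beta–binomial updating is additive in the counts, the combined data contributed (α_post−α_prior, β_post−β_prior) successes and failures.
Total across both batches: 42−17=25 correct bits, 37−13=24 errors.
Subtract the first batch: 25−11=14 correct bits and 24−17=7 errors.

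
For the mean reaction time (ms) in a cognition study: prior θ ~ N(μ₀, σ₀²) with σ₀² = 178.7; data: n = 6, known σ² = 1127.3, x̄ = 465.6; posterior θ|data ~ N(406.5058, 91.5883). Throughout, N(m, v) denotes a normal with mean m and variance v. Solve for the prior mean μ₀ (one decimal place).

μ₀ = 350.3

With known observation variance, the Normal–Normal posterior has precision τ_n = τ₀ + n/σ² and mean μ_n = (τ₀μ₀ + (n/σ²)x̄)/τ_n.
Here τ₀ = 1/178.7 = 0.005596 and τ_data = 6/1127.3 = 0.005322, so τ_n = 0.010918.
Rearranging for μ₀: μ₀ = (μ_n·τ_n − τ_data·x̄)/τ₀ = (406.5058·0.010918 − 0.005322·465.6) / 0.005596 = 1.960307/0.005596 ≈ 350.3.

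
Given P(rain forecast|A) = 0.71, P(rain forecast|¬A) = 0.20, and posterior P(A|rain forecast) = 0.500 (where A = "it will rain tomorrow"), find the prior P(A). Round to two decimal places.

P(A) = 0.22

In odds form, posterior odds = prior odds × likelihood ratio, so prior odds = posterior odds ÷ LR.
Posterior odds = 0.500/(1−0.500) = 1.0000. LR = 0.71/0.20 = 3.5500.
Prior odds = 1.0000/3.5500 = 0.2817, so P(A) = 0.2817/(1+0.2817) ≈ 0.22.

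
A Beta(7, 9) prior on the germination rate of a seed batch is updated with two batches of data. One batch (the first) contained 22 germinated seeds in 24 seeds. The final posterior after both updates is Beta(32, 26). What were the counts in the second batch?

Because Beta–binomial updating is additive in the counts, the combined data contributed (α_post−α_prior, β_post−β_prior) successes and failures.
Total across both batches: 32−7=25 germinated seeds, 26−9=17 non-germinating seeds.
Subtract the first batch: 25−22=3 germinated seeds and 17−2=15 non-germinating seeds.

3 germinated seeds and 15 non-germinating seeds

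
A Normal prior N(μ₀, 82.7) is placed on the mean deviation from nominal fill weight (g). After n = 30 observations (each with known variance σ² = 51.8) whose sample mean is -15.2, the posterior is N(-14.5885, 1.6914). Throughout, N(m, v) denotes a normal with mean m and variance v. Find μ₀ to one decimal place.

μ₀ = 14.7

The posterior mean is a precision-weighted average: μ_n = (τ₀μ₀ + τ_data·x̄)/(τ₀+τ_data), with τ₀=1/σ₀² and τ_data=n/σ².
Here τ₀ = 1/82.7 = 0.012092 and τ_data = 30/51.8 = 0.579151, so τ_n = 0.591243.
Rearranging for μ₀: μ₀ = (μ_n·τ_n − τ_data·x̄)/τ₀ = (-14.5885·0.591243 − 0.579151·-15.2) / 0.012092 = 0.177747/0.012092 ≈ 14.7.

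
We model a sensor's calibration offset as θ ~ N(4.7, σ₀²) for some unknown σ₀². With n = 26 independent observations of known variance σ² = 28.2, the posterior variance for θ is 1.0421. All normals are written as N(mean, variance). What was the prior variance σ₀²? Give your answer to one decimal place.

σ₀² = 26.6

For the Normal–Normal model with known σ², precisions add: τ_n = τ₀ + n/σ².
So 1/σ₀² = 1/1.0421 − 26/28.2 = 0.959601 − 0.921986 = 0.037615.
Hence σ₀² = 1/0.037615 ≈ 26.6.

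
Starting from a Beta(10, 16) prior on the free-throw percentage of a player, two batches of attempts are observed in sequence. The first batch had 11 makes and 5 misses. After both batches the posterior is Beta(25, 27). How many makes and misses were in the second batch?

4 makes and 6 misses

Because Beta–binomial updating is additive in the counts, the combined data contributed (α_post−α_prior, β_post−β_prior) successes and failures.
Total across both batches: 25−10=15 makes, 27−16=11 misses.
Subtract the first batch: 15−11=4 makes and 11−5=6 misses.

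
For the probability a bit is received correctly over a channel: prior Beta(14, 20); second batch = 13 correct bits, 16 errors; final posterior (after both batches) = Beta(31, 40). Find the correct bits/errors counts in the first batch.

Sequential conjugate updates are equivalent to a single update on the pooled data, so total successes = posterior α − prior α and total failures = posterior β − prior β.
Total across both batches: 31−14=17 correct bits, 40−20=20 errors.
Subtract the second batch: 17−13=4 correct bits and 20−16=4 errors.

4 correct bits and 4 errors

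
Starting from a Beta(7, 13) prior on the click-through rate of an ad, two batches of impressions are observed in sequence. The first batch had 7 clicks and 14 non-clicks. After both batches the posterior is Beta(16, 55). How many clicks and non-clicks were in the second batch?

Sequential conjugate updates are equivalent to a single update on the pooled data, so total successes = posterior α − prior α and total failures = posterior β − prior β.
Total across both batches: 16−7=9 clicks, 55−13=42 non-clicks.
Subtract the first batch: 9−7=2 clicks and 42−14=28 non-clicks.

2 clicks and 28 non-clicks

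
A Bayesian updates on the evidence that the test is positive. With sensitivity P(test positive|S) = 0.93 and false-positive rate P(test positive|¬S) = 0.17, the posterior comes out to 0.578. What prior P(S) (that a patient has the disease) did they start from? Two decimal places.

Bayes' rule in odds form gives O(S|E) = O(S)·[P(E|S)/P(E|¬S)], hence O(S) = O(S|E)/LR.
Posterior odds = 0.578/(1−0.578) = 1.3697. LR = 0.93/0.17 = 5.4706.
Prior odds = 1.3697/5.4706 = 0.2504, so P(S) = 0.2504/(1+0.2504) ≈ 0.20.

P(S) = 0.20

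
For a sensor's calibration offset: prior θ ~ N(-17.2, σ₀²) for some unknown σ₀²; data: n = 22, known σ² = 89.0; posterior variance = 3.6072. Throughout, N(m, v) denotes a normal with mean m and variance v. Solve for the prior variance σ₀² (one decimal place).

σ₀² = 33.3

Posterior precision equals prior precision plus data precision: 1/σ_n² = 1/σ₀² + n/σ².
So 1/σ₀² = 1/3.6072 − 22/89.0 = 0.277223 − 0.247191 = 0.030032.
Hence σ₀² = 1/0.030032 ≈ 33.3.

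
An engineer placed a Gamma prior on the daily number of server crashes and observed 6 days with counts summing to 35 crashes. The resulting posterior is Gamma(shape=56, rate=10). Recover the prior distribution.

Gamma(shape=21, rate=4)

A Gamma(α, β) prior (rate parametrization) on a Poisson rate with n observations summing to S gives posterior Gamma(α+S, β+n).
So α = 56 − 35 = 21 and β = 10 − 6 = 4.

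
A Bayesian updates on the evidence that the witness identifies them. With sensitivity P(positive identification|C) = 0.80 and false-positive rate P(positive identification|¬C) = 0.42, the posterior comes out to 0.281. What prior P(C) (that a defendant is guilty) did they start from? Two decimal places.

P(C) = 0.17

In odds form, posterior odds = prior odds × likelihood ratio, so prior odds = posterior odds ÷ LR.
Posterior odds = 0.281/(1−0.281) = 0.3908. LR = 0.80/0.42 = 1.9048.
Prior odds = 0.3908/1.9048 = 0.2052, so P(C) = 0.2052/(1+0.2052) ≈ 0.17.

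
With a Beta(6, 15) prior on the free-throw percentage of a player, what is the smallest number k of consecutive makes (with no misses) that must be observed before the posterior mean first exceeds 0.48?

After k makes and 0 misses the posterior is Beta(6+k, 15), with mean (6+k)/(6+15+k).
Set (6+k)/(21+k) > 0.48 and solve: k > (0.48·21 − 6)/(1 − 0.48) = 7.846.
The smallest integer exceeding 7.846 is 8, and checking k=8: (14)/(29) = 0.4828 > 0.48.

k = 8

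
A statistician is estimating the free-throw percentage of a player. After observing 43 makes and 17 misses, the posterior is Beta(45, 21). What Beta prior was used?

Beta(2, 4)

Beta is conjugate to the binomial likelihood: posterior = Beta(α+s, β+f).
Subtract the data counts: 45−43=2, 21−17=4.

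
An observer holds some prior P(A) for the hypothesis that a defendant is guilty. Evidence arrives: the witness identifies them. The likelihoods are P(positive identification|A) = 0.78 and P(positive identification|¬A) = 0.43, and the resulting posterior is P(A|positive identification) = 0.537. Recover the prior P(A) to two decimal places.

P(A) = 0.39

Bayes' rule in odds form gives O(A|E) = O(A)·[P(E|A)/P(E|¬A)], hence O(A) = O(A|E)/LR.
Posterior odds = 0.537/(1−0.537) = 1.1598. LR = 0.78/0.43 = 1.8140.
Prior odds = 1.1598/1.8140 = 0.6394, so P(A) = 0.6394/(1+0.6394) ≈ 0.39.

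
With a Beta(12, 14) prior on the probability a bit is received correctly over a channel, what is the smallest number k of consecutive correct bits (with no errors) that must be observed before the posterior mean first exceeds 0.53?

After k correct bits and 0 errors the posterior is Beta(12+k, 14), with mean (12+k)/(12+14+k).
Set (12+k)/(26+k) > 0.53 and solve: k > (0.53·26 − 12)/(1 − 0.53) = 3.787.
The smallest integer exceeding 3.787 is 4, and checking k=4: (16)/(30) = 0.5333 > 0.53.

k = 4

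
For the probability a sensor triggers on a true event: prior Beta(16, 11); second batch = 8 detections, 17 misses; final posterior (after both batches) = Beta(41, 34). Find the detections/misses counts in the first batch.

Sequential conjugate updates are equivalent to a single update on the pooled data, so total successes = posterior α − prior α and total failures = posterior β − prior β.
Total across both batches: 41−16=25 detections, 34−11=23 misses.
Subtract the second batch: 25−8=17 detections and 23−17=6 misses.

17 detections and 6 misses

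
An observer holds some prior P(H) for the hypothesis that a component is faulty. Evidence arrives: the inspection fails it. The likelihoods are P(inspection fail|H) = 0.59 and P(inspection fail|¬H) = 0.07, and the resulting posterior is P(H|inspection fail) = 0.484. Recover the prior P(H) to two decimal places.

In odds form, posterior odds = prior odds × likelihood ratio, so prior odds = posterior odds ÷ LR.
Posterior odds = 0.484/(1−0.484) = 0.9380. LR = 0.59/0.07 = 8.4286.
Prior odds = 0.9380/8.4286 = 0.1113, so P(H) = 0.1113/(1+0.1113) ≈ 0.10.

P(H) = 0.10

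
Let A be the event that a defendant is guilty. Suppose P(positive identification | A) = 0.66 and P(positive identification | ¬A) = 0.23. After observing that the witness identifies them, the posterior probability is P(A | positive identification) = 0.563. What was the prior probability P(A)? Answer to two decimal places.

In odds form, posterior odds = prior odds × likelihood ratio, so prior odds = posterior odds ÷ LR.
Posterior odds = 0.563/(1−0.563) = 1.2883. LR = 0.66/0.23 = 2.8696.
Prior odds = 1.2883/2.8696 = 0.4489, so P(A) = 0.4489/(1+0.4489) ≈ 0.31.

P(A) = 0.31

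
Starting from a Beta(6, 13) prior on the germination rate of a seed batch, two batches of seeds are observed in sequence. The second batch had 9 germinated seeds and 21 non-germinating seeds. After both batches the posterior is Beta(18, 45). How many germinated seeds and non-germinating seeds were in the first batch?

Sequential conjugate updates are equivalent to a single update on the pooled data, so total successes = posterior α − prior α and total failures = posterior β − prior β.
Total across both batches: 18−6=12 germinated seeds, 45−13=32 non-germinating seeds.
Subtract the second batch: 12−9=3 germinated seeds and 32−21=11 non-germinating seeds.

3 germinated seeds and 11 non-germinating seeds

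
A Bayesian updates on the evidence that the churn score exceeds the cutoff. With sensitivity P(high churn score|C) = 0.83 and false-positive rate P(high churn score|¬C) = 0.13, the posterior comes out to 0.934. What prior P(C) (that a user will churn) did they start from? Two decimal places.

In odds form, posterior odds = prior odds × likelihood ratio, so prior odds = posterior odds ÷ LR.
Posterior odds = 0.934/(1−0.934) = 14.1515. LR = 0.83/0.13 = 6.3846.
Prior odds = 14.1515/6.3846 = 2.2165, so P(C) = 2.2165/(1+2.2165) ≈ 0.69.

P(C) = 0.69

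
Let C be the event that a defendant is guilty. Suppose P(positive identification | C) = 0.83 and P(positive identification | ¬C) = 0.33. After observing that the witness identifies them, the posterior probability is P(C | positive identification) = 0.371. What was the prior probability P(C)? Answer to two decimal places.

In odds form, posterior odds = prior odds × likelihood ratio, so prior odds = posterior odds ÷ LR.
Posterior odds = 0.371/(1−0.371) = 0.5898. LR = 0.83/0.33 = 2.5152.
Prior odds = 0.5898/2.5152 = 0.2345, so P(C) = 0.2345/(1+0.2345) ≈ 0.19.

P(C) = 0.19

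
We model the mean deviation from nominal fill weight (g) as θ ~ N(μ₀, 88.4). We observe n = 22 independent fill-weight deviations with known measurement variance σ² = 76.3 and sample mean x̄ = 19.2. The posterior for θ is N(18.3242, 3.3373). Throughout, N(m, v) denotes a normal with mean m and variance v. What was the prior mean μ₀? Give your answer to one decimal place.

μ₀ = -4.0

The posterior mean is a precision-weighted average: μ_n = (τ₀μ₀ + τ_data·x̄)/(τ₀+τ_data), with τ₀=1/σ₀² and τ_data=n/σ².
Here τ₀ = 1/88.4 = 0.011312 and τ_data = 22/76.3 = 0.288336, so τ_n = 0.299648.
Rearranging for μ₀: μ₀ = (μ_n·τ_n − τ_data·x̄)/τ₀ = (18.3242·0.299648 − 0.288336·19.2) / 0.011312 = -0.045241/0.011312 ≈ -4.0.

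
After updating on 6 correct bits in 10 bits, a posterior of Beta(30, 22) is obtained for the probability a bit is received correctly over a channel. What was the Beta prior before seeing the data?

Beta(24, 18)

Beta is conjugate to the binomial likelihood: posterior = Beta(α+s, β+f).
So α = 30 − 6 = 24 and β = 22 − 4 = 18.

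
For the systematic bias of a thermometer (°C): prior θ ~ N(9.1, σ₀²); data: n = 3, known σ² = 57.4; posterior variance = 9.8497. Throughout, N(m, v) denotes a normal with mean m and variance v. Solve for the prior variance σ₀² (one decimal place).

σ₀² = 20.3

Posterior precision equals prior precision plus data precision: 1/σ_n² = 1/σ₀² + n/σ².
So 1/σ₀² = 1/9.8497 − 3/57.4 = 0.101526 − 0.052265 = 0.049261.
Hence σ₀² = 1/0.049261 ≈ 20.3.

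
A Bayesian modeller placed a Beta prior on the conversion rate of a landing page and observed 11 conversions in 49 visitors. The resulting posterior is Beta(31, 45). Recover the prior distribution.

Under Beta–binomial conjugacy the posterior parameters are (α+s, β+f).
So α = 31 − 11 = 20 and β = 45 − 38 = 7.

Beta(20, 7)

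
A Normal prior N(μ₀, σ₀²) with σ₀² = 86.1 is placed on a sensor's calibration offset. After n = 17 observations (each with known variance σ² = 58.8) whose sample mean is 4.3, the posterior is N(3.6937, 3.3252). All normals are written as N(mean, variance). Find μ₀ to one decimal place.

The posterior mean is a precision-weighted average: μ_n = (τ₀μ₀ + τ_data·x̄)/(τ₀+τ_data), with τ₀=1/σ₀² and τ_data=n/σ².
Here τ₀ = 1/86.1 = 0.011614 and τ_data = 17/58.8 = 0.289116, so τ_n = 0.300730.
Rearranging for μ₀: μ₀ = (μ_n·τ_n − τ_data·x̄)/τ₀ = (3.6937·0.300730 − 0.289116·4.3) / 0.011614 = -0.132392/0.011614 ≈ -11.4.

μ₀ = -11.4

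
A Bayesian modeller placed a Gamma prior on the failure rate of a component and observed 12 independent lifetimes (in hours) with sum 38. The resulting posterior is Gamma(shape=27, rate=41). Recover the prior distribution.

Gamma(shape=15, rate=3)

Gamma–exponential conjugacy: posterior shape = α + n, posterior rate = β + Σtᵢ.
So α = 27 − 12 = 15 and β = 41 − 38 = 3.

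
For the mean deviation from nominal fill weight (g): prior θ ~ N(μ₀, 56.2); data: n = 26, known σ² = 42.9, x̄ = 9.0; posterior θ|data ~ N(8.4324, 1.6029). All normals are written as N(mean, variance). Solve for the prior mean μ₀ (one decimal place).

The posterior mean is a precision-weighted average: μ_n = (τ₀μ₀ + τ_data·x̄)/(τ₀+τ_data), with τ₀=1/σ₀² and τ_data=n/σ².
Here τ₀ = 1/56.2 = 0.017794 and τ_data = 26/42.9 = 0.606061, so τ_n = 0.623855.
Rearranging for μ₀: μ₀ = (μ_n·τ_n − τ_data·x̄)/τ₀ = (8.4324·0.623855 − 0.606061·9.0) / 0.017794 = -0.193954/0.017794 ≈ -10.9.

μ₀ = -10.9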